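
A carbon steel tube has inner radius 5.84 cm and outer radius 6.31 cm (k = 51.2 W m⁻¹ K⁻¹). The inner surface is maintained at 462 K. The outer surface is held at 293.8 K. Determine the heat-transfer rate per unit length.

Q' = 2πk·ΔT/ln(r₂/r₁) = 2π × 51.2 × 168.2 / ln(0.0631/0.0584) = 6.99×10^5 W/m

Q' = 6.99×10^5 W/m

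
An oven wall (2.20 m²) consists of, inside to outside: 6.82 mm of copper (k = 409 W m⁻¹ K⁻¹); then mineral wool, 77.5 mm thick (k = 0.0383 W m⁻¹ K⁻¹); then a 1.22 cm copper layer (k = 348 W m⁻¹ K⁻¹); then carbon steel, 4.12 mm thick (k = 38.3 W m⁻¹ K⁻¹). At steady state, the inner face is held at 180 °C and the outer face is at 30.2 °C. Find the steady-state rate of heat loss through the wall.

Resistance network (inner→outer):
  R_copper = L/(kA) = 0.00682/(409·2.20) = 7.579×10^-6 K/W
  R_mineral wool = L/(kA) = 0.0775/(0.0383·2.20) = 0.9198 K/W
  R_copper = L/(kA) = 0.0122/(348·2.20) = 1.594×10^-5 K/W
  R_carbon steel = L/(kA) = 0.00412/(38.3·2.20) = 4.890×10^-5 K/W
ΣR = 7.579×10^-6 + 0.9198 + 1.594×10^-5 + 4.890×10^-5 = 0.9199 K/W
Q = ΔT/ΣR = (180 °C − 30.2 °C)/0.9199 = 163 W

Q = 163 W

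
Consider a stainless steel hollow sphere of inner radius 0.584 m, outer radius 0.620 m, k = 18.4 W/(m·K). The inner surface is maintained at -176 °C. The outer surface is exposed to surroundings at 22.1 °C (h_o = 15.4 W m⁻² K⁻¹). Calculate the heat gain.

Treat each layer as a resistance in series:
  R_stainless steel = (1/0.584 − 1/0.620)/(4πk) = 0.09943/(4π·18.4) = 4.300×10^-4 K/W
  R_conv,out = 1/(4πr²h) = 1/(4π·0.620²·15.4) = 0.01344 K/W
ΣR = 4.300×10^-4 + 0.01344 = 0.01387 K/W
Q = ΔT/ΣR = (-176 °C − 22.1 °C)/0.01387 = -14300 W
(Negative Q ⇒ heat flows inward; heat gain = 14300 W.)

Q = 14300 W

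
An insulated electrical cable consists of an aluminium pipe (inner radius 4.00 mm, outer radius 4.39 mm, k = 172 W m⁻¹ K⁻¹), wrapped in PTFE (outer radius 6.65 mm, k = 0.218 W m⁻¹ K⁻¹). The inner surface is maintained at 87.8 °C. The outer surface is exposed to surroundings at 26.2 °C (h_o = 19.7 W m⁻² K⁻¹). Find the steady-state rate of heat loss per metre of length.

Q' = 40.6 W/m

Treat each layer as a resistance in series:
  R'_aluminium = ln(0.00439/0.00400)/(2πk) = 0.09303/(2π·172) = 8.609×10^-5 m·K/W
  R'_PTFE = ln(0.00665/0.00439)/(2πk) = 0.4153/(2π·0.218) = 0.3032 m·K/W
  R'_conv,out = 1/(2πr h) = 1/(2π·0.00665·19.7) = 1.215 m·K/W
ΣR = 8.609×10^-5 + 0.3032 + 1.215 = 1.518 m·K/W
Q' = ΔT/ΣR = (87.8 °C − 26.2 °C)/1.518 = 40.6 W/m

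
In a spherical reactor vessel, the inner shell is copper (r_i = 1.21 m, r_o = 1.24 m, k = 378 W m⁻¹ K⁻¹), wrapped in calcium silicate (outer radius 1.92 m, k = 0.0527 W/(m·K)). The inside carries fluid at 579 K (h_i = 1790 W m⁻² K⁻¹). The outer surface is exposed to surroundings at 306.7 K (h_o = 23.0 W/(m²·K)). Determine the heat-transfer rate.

Q = 630 W

Resistance network (inner→outer):
  R_conv,in = 1/(4πr²h) = 1/(4π·1.21²·1790) = 3.036×10^-5 K/W
  R_copper = (1/1.21 − 1/1.24)/(4πk) = 0.01999/(4π·378) = 4.209×10^-6 K/W
  R_calcium silicate = (1/1.24 − 1/1.92)/(4πk) = 0.2856/(4π·0.0527) = 0.4313 K/W
  R_conv,out = 1/(4πr²h) = 1/(4π·1.92²·23.0) = 9.386×10^-4 K/W
ΣR = 3.036×10^-5 + 4.209×10^-6 + 0.4313 + 9.386×10^-4 = 0.4323 K/W
Q = ΔT/ΣR = (579 K − 306.7 K)/0.4323 = 630 W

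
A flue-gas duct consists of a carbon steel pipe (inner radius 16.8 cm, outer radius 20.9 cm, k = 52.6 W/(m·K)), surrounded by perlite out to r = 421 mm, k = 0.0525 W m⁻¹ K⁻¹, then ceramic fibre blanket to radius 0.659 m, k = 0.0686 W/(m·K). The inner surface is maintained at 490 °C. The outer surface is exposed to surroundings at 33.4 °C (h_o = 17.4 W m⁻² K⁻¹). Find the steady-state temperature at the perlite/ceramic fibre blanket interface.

T = 185 °C

Resistance network (inner→outer):
  R'_carbon steel = ln(0.209/0.168)/(2πk) = 0.2184/(2π·52.6) = 6.607×10^-4 m·K/W
  R'_perlite = ln(0.421/0.209)/(2πk) = 0.7003/(2π·0.0525) = 2.123 m·K/W
  R'_ceramic fibre blanket = ln(0.659/0.421)/(2πk) = 0.4481/(2π·0.0686) = 1.040 m·K/W
  R'_conv,out = 1/(2πr h) = 1/(2π·0.659·17.4) = 0.01388 m·K/W
ΣR = 6.607×10^-4 + 2.123 + 1.040 + 0.01388 = 3.178 m·K/W
Q' = ΔT/ΣR = (490 °C − 33.4 °C)/3.178 = 143.7 W/m
From the inner boundary to the perlite/ceramic fibre blanket interface, ΣR_partial = 2.124 m·K/W.
T_interface = T_in − Q'·ΣR_partial = 490 °C − (143.7)(2.124) = 185 °C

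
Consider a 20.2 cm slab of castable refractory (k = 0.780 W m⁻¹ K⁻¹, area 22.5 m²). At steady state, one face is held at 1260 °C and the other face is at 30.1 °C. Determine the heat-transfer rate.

Q = kA·ΔT/L = 0.780 × 22.5 × |1260 °C − 30.1 °C| / 0.202 = 1.07×10^5 W

Q = 1.07×10^5 W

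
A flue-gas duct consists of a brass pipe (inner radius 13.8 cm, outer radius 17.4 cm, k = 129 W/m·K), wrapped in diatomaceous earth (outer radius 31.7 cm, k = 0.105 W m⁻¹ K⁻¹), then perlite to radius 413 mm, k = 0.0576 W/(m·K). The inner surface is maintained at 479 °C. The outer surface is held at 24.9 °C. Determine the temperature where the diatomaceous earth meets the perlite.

Resistance network (inner→outer):
  R'_brass = ln(0.174/0.138)/(2πk) = 0.2318/(2π·129) = 2.860×10^-4 m·K/W
  R'_diatomaceous earth = ln(0.317/0.174)/(2πk) = 0.5998/(2π·0.105) = 0.9092 m·K/W
  R'_perlite = ln(0.413/0.317)/(2πk) = 0.2645/(2π·0.0576) = 0.7310 m·K/W
ΣR = 2.860×10^-4 + 0.9092 + 0.7310 = 1.640 m·K/W
Q' = ΔT/ΣR = (479 °C − 24.9 °C)/1.640 = 276.9 W/m
From the inner boundary to the diatomaceous earth/perlite interface, ΣR_partial = 0.9095 m·K/W.
T_interface = T_in − Q'·ΣR_partial = 479 °C − (276.9)(0.9095) = 227 °C

T = 227 °C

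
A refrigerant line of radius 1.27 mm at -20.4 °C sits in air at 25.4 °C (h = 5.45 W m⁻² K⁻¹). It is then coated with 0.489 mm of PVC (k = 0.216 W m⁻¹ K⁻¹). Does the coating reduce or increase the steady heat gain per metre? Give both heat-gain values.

Critical radius for a cylinder: r_cr = k/h = 0.0396 m = 3.96 cm.
Outer radius after coating: r₂ = 0.00127 + 4.89×10^-4 = 0.001759 m.
Since r₁ < r_cr and r₂ ≤ r_cr, the coating moves toward the maximum at r_cr — heat gain rises.
Bare: R = 1/(2πr₁h) = 22.99 m·K/W; Q = 45.8/22.99 = 1.99 W/m.
Coated: R = R_cond + R_conv = 16.84 m·K/W; Q = 45.8/16.84 = 2.72 W/m.

increases: 1.99 → 2.72 W/m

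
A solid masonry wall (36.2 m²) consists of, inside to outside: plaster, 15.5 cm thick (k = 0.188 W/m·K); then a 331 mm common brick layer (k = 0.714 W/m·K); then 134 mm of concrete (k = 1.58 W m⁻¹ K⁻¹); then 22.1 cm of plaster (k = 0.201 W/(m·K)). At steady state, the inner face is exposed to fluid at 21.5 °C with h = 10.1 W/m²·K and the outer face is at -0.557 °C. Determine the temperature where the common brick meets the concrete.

T = 9.60 °C

Treat each layer as a resistance in series:
  R_conv,in = 1/(hA) = 1/(10.1·36.2) = 0.002735 K/W
  R_plaster = L/(kA) = 0.155/(0.188·36.2) = 0.02278 K/W
  R_common brick = L/(kA) = 0.331/(0.714·36.2) = 0.01281 K/W
  R_concrete = L/(kA) = 0.134/(1.58·36.2) = 0.002343 K/W
  R_plaster = L/(kA) = 0.221/(0.201·36.2) = 0.03037 K/W
ΣR = 0.002735 + 0.02278 + 0.01281 + 0.002343 + 0.03037 = 0.07104 K/W
Q = ΔT/ΣR = (21.5 °C − -0.557 °C)/0.07104 = 310.5 W
From the inner boundary to the common brick/concrete interface, ΣR_partial = 0.03833 K/W.
T_interface = T_in − Q·ΣR_partial = 21.5 °C − (310.5)(0.03833) = 9.60 °C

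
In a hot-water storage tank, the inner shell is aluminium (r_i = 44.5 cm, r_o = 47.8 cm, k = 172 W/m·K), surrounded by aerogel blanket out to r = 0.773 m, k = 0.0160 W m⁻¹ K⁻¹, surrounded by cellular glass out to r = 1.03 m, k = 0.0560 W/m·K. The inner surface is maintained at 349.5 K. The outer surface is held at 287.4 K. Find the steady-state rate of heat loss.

Treat each layer as a resistance in series:
  R_aluminium = (1/0.445 − 1/0.478)/(4πk) = 0.1551/(4π·172) = 7.178×10^-5 K/W
  R_aerogel blanket = (1/0.478 − 1/0.773)/(4πk) = 0.7984/(4π·0.0160) = 3.971 K/W
  R_cellular glass = (1/0.773 − 1/1.03)/(4πk) = 0.3228/(4π·0.0560) = 0.4587 K/W
ΣR = 7.178×10^-5 + 3.971 + 0.4587 = 4.430 K/W
Q = ΔT/ΣR = (349.5 K − 287.4 K)/4.430 = 14.0 W

Q = 14.0 W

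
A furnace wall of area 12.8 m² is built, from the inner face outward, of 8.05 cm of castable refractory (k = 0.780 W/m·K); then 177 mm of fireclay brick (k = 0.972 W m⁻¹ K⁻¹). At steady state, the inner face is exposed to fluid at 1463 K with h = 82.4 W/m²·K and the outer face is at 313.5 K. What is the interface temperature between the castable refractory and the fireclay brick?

Resistance network (inner→outer):
  R_conv,in = 1/(hA) = 1/(82.4·12.8) = 9.481×10^-4 K/W
  R_castable refractory = L/(kA) = 0.0805/(0.780·12.8) = 0.008063 K/W
  R_fireclay brick = L/(kA) = 0.177/(0.972·12.8) = 0.01423 K/W
ΣR = 9.481×10^-4 + 0.008063 + 0.01423 = 0.02324 K/W
Q = ΔT/ΣR = (1463 K − 313.5 K)/0.02324 = 49460 W
From the inner boundary to the castable refractory/fireclay brick interface, ΣR_partial = 0.009011 K/W.
T_interface = T_in − Q·ΣR_partial = 1463 K − (49460)(0.009011) = 1017 K

T = 1017 K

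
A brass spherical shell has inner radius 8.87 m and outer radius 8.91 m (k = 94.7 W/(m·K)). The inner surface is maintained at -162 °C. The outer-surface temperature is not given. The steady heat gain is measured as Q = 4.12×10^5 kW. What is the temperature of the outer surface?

Sum the resistances:
  R_brass = (1/8.87 − 1/8.91)/(4πk) = 5.061×10^-4/(4π·94.7) = 4.253×10^-7 K/W
ΣR = 4.253×10^-7 K/W
ΔT = Q·ΣR = 4.12×10^8 × 4.253×10^-7 = 175.2 K
Heat flows inward, so T_out = T_in + ΔT = -162 + 175.2 = 13.2 °C

T_out = 13.2 °C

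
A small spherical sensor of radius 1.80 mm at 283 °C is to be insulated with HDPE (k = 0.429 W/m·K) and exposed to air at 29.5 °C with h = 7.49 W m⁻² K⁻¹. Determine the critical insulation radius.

For a sphere, r_cr = 2k_ins/h = 2·0.429/7.49 = 0.115 m = 11.5 cm

r_cr = 11.5 cm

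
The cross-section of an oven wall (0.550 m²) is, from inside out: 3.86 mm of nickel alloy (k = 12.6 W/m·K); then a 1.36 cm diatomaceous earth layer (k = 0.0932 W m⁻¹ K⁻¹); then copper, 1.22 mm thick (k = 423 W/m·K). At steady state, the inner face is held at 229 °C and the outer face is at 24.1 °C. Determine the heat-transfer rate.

Q = 771 W

Treat each layer as a resistance in series:
  R_nickel alloy = L/(kA) = 0.00386/(12.6·0.550) = 5.570×10^-4 K/W
  R_diatomaceous earth = L/(kA) = 0.0136/(0.0932·0.550) = 0.2653 K/W
  R_copper = L/(kA) = 0.00122/(423·0.550) = 5.244×10^-6 K/W
ΣR = 5.570×10^-4 + 0.2653 + 5.244×10^-6 = 0.2659 K/W
Q = ΔT/ΣR = (229 °C − 24.1 °C)/0.2659 = 771 W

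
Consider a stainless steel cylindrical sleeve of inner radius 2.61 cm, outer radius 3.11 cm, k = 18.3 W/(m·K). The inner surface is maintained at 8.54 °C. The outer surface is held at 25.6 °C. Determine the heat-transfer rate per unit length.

Q' = 11.2 kW/m

Q' = 2πk·ΔT/ln(r₂/r₁) = 2π × 18.3 × 17.06 / ln(0.0311/0.0261) = 11200 W/m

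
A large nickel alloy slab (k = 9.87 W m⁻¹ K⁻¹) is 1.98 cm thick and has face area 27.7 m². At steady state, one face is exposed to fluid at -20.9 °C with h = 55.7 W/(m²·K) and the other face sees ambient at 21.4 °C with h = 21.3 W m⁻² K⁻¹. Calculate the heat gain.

Q = 17.5 kW

Resistance network (inner→outer):
  R_conv,in = 1/(hA) = 1/(55.7·27.7) = 6.481×10^-4 K/W
  R_nickel alloy = L/(kA) = 0.0198/(9.87·27.7) = 7.242×10^-5 K/W
  R_conv,out = 1/(hA) = 1/(21.3·27.7) = 0.001695 K/W
ΣR = 6.481×10^-4 + 7.242×10^-5 + 0.001695 = 0.002416 K/W
Q = ΔT/ΣR = (-20.9 °C − 21.4 °C)/0.002416 = -17500 W
(Negative Q ⇒ heat flows inward; heat gain = 17500 W.)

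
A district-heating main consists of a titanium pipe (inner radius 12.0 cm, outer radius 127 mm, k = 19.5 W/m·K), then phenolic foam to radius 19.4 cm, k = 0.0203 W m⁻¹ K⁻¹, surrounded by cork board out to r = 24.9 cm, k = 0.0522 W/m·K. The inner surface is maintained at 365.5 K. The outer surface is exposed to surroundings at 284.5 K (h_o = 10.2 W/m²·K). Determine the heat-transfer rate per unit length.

Q' = 19.5 W/m

Treat each layer as a resistance in series:
  R'_titanium = ln(0.127/0.120)/(2πk) = 0.05670/(2π·19.5) = 4.627×10^-4 m·K/W
  R'_phenolic foam = ln(0.194/0.127)/(2πk) = 0.4237/(2π·0.0203) = 3.322 m·K/W
  R'_cork board = ln(0.249/0.194)/(2πk) = 0.2496/(2π·0.0522) = 0.7610 m·K/W
  R'_conv,out = 1/(2πr h) = 1/(2π·0.249·10.2) = 0.06266 m·K/W
ΣR = 4.627×10^-4 + 3.322 + 0.7610 + 0.06266 = 4.146 m·K/W
Q' = ΔT/ΣR = (365.5 K − 284.5 K)/4.146 = 19.5 W/m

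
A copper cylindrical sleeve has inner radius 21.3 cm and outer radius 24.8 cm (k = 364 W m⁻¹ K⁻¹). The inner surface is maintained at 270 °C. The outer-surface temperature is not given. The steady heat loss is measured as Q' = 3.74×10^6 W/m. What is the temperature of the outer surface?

T_out = 21.2 °C

Sum the resistances:
  R'_copper = ln(0.248/0.213)/(2πk) = 0.1521/(2π·364) = 6.652×10^-5 m·K/W
ΣR = 6.652×10^-5 m·K/W
ΔT = Q'·ΣR = 3.74×10^6 × 6.652×10^-5 = 248.8 K
Heat flows outward, so T_out = T_in − ΔT = 270 − 248.8 = 21.2 °C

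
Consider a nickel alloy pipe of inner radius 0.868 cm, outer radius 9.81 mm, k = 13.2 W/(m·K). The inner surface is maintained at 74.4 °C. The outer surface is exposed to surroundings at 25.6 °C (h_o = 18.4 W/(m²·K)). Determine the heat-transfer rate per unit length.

Q' = 55.3 W/m

Resistance network (inner→outer):
  R'_nickel alloy = ln(0.00981/0.00868)/(2πk) = 0.1224/(2π·13.2) = 0.001476 m·K/W
  R'_conv,out = 1/(2πr h) = 1/(2π·0.00981·18.4) = 0.8817 m·K/W
ΣR = 0.001476 + 0.8817 = 0.8832 m·K/W
Q' = ΔT/ΣR = (74.4 °C − 25.6 °C)/0.8832 = 55.3 W/m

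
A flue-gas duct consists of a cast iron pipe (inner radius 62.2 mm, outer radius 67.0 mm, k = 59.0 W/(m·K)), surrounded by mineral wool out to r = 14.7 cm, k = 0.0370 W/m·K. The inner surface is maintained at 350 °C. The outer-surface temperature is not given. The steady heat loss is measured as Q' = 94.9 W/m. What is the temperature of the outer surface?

Sum the resistances:
  R'_cast iron = ln(0.0670/0.0622)/(2πk) = 0.07434/(2π·59.0) = 2.005×10^-4 m·K/W
  R'_mineral wool = ln(0.147/0.0670)/(2πk) = 0.7857/(2π·0.0370) = 3.380 m·K/W
ΣR = 3.380 m·K/W
ΔT = Q'·ΣR = 94.9 × 3.380 = 320.8 K
Heat flows outward, so T_out = T_in − ΔT = 350 − 320.8 = 29.2 °C

T_out = 29.2 °C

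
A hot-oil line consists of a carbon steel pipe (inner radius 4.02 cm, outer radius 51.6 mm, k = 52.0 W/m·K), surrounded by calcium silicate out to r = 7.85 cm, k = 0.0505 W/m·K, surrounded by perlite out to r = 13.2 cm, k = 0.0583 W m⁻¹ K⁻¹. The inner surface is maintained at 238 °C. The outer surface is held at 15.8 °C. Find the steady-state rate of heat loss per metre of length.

Q' = 81.0 W/m

Resistance network (inner→outer):
  R'_carbon steel = ln(0.0516/0.0402)/(2πk) = 0.2497/(2π·52.0) = 7.641×10^-4 m·K/W
  R'_calcium silicate = ln(0.0785/0.0516)/(2πk) = 0.4196/(2π·0.0505) = 1.322 m·K/W
  R'_perlite = ln(0.132/0.0785)/(2πk) = 0.5197/(2π·0.0583) = 1.419 m·K/W
ΣR = 7.641×10^-4 + 1.322 + 1.419 = 2.742 m·K/W
Q' = ΔT/ΣR = (238 °C − 15.8 °C)/2.742 = 81.0 W/m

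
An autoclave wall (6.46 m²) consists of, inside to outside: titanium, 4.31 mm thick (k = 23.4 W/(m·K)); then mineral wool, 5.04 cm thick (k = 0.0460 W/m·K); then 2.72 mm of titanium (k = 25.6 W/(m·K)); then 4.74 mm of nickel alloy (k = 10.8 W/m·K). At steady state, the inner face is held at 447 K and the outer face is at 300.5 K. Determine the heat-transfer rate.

Q = 863 W

Series thermal resistances, inner to outer:
  R_titanium = L/(kA) = 0.00431/(23.4·6.46) = 2.851×10^-5 K/W
  R_mineral wool = L/(kA) = 0.0504/(0.0460·6.46) = 0.1696 K/W
  R_titanium = L/(kA) = 0.00272/(25.6·6.46) = 1.645×10^-5 K/W
  R_nickel alloy = L/(kA) = 0.00474/(10.8·6.46) = 6.794×10^-5 K/W
ΣR = 2.851×10^-5 + 0.1696 + 1.645×10^-5 + 6.794×10^-5 = 0.1697 K/W
Q = ΔT/ΣR = (447 K − 300.5 K)/0.1697 = 863 W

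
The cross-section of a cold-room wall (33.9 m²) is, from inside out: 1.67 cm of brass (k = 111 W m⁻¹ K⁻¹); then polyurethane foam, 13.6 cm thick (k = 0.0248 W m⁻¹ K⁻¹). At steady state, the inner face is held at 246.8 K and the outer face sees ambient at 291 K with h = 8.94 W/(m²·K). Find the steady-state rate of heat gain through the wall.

Q = 268 W

Series thermal resistances, inner to outer:
  R_brass = L/(kA) = 0.0167/(111·33.9) = 4.438×10^-6 K/W
  R_polyurethane foam = L/(kA) = 0.136/(0.0248·33.9) = 0.1618 K/W
  R_conv,out = 1/(hA) = 1/(8.94·33.9) = 0.003300 K/W
ΣR = 4.438×10^-6 + 0.1618 + 0.003300 = 0.1651 K/W
Q = ΔT/ΣR = (246.8 K − 291 K)/0.1651 = -268 W
(Negative Q ⇒ heat flows inward; heat gain = 268 W.)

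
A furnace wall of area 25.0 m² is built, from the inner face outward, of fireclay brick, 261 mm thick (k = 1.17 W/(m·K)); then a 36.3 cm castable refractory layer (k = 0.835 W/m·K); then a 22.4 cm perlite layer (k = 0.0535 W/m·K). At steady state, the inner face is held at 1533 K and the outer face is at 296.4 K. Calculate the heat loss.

Resistance network (inner→outer):
  R_fireclay brick = L/(kA) = 0.261/(1.17·25.0) = 0.008923 K/W
  R_castable refractory = L/(kA) = 0.363/(0.835·25.0) = 0.01739 K/W
  R_perlite = L/(kA) = 0.224/(0.0535·25.0) = 0.1675 K/W
ΣR = 0.008923 + 0.01739 + 0.1675 = 0.1938 K/W
Q = ΔT/ΣR = (1533 K − 296.4 K)/0.1938 = 6380 W

Q = 6.38 kW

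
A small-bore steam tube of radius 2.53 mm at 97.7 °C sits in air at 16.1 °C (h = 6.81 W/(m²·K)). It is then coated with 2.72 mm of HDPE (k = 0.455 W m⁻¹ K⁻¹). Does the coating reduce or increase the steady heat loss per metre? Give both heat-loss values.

Critical radius for a cylinder: r_cr = k/h = 0.0668 m = 6.68 cm.
Outer radius after coating: r₂ = 0.00253 + 0.00272 = 0.00525 m.
Since r₁ < r_cr and r₂ ≤ r_cr, the coating moves toward the maximum at r_cr — heat loss rises.
Bare: R = 1/(2πr₁h) = 9.237 m·K/W; Q = 81.6/9.237 = 8.83 W/m.
Coated: R = R_cond + R_conv = 4.707 m·K/W; Q = 81.6/4.707 = 17.3 W/m.

increases: 8.83 → 17.3 W/m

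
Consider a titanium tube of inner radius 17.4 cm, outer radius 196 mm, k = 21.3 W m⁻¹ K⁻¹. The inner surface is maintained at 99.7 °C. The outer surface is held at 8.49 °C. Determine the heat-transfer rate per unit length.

Q' = 2πk·ΔT/ln(r₂/r₁) = 2π × 21.3 × 91.21 / ln(0.196/0.174) = 1.03×10^5 W/m

Q' = 103 kW/m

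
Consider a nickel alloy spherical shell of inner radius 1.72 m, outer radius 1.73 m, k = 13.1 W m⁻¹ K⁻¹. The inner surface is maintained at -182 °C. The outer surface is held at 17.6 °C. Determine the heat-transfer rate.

Q = 4πk·ΔT/(1/r₁ − 1/r₂) = 4π × 13.1 × 199.6 / (1/1.72 − 1/1.73) = 9.78×10^6 W

Q = 9780 kW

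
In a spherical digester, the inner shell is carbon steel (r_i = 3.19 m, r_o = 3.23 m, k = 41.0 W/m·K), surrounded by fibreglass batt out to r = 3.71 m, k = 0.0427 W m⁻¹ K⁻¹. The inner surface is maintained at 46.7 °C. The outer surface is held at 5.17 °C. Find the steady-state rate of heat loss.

Resistance network (inner→outer):
  R_carbon steel = (1/3.19 − 1/3.23)/(4πk) = 0.003882/(4π·41.0) = 7.535×10^-6 K/W
  R_fibreglass batt = (1/3.23 − 1/3.71)/(4πk) = 0.04006/(4π·0.0427) = 0.07465 K/W
ΣR = 7.535×10^-6 + 0.07465 = 0.07466 K/W
Q = ΔT/ΣR = (46.7 °C − 5.17 °C)/0.07466 = 556 W

Q = 556 W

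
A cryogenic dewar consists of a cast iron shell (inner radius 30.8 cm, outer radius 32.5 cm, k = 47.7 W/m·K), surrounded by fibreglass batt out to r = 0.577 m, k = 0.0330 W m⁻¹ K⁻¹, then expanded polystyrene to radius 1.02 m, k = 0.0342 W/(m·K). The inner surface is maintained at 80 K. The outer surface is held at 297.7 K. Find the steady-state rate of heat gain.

Q = 43.6 W

Resistance network (inner→outer):
  R_cast iron = (1/0.308 − 1/0.325)/(4πk) = 0.1698/(4π·47.7) = 2.833×10^-4 K/W
  R_fibreglass batt = (1/0.325 − 1/0.577)/(4πk) = 1.344/(4π·0.0330) = 3.241 K/W
  R_expanded polystyrene = (1/0.577 − 1/1.02)/(4πk) = 0.7527/(4π·0.0342) = 1.751 K/W
ΣR = 2.833×10^-4 + 3.241 + 1.751 = 4.992 K/W
Q = ΔT/ΣR = (80 K − 297.7 K)/4.992 = -43.6 W
(Negative Q ⇒ heat flows inward; heat gain = 43.6 W.)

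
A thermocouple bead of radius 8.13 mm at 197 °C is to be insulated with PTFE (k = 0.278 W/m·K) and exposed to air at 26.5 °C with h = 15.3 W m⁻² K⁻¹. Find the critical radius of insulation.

For a sphere, r_cr = 2k_ins/h = 2·0.278/15.3 = 0.0363 m = 3.63 cm

r_cr = 3.63 cm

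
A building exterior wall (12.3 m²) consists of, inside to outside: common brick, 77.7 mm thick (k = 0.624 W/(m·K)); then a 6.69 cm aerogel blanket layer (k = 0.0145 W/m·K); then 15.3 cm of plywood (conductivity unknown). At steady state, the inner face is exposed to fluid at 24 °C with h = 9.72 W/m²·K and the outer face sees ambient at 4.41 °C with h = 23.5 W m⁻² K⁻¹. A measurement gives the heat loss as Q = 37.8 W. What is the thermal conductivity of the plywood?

ΣR = ΔT/Q = |24 − 4.41|/37.8 = 0.5183 K/W
Known resistances:
  R_conv,in = 1/(hA) = 1/(9.72·12.3) = 0.008364 K/W
  R_common brick = L/(kA) = 0.0777/(0.624·12.3) = 0.01012 K/W
  R_aerogel blanket = L/(kA) = 0.0669/(0.0145·12.3) = 0.3751 K/W
  R_conv,out = 1/(hA) = 1/(23.5·12.3) = 0.003460 K/W
R_plywood = ΣR − ΣR_known = 0.5183 − 0.3970 = 0.1213 K/W
L/(kA) = 0.1213 ⇒ k = 0.153/(0.1213·12.3) = 0.103 W/m·K

k = 0.103 W/m·K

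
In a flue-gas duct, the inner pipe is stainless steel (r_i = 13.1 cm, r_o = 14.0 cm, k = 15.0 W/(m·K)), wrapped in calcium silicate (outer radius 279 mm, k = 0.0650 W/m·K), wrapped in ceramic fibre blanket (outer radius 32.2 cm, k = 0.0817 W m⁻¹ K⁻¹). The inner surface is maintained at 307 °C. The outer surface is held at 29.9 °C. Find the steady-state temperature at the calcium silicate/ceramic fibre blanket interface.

Treat each layer as a resistance in series:
  R'_stainless steel = ln(0.140/0.131)/(2πk) = 0.06645/(2π·15.0) = 7.050×10^-4 m·K/W
  R'_calcium silicate = ln(0.279/0.140)/(2πk) = 0.6896/(2π·0.0650) = 1.688 m·K/W
  R'_ceramic fibre blanket = ln(0.322/0.279)/(2πk) = 0.1433/(2π·0.0817) = 0.2792 m·K/W
ΣR = 7.050×10^-4 + 1.688 + 0.2792 = 1.968 m·K/W
Q' = ΔT/ΣR = (307 °C − 29.9 °C)/1.968 = 140.8 W/m
From the inner boundary to the calcium silicate/ceramic fibre blanket interface, ΣR_partial = 1.689 m·K/W.
T_interface = T_in − Q'·ΣR_partial = 307 °C − (140.8)(1.689) = 69.2 °C

T = 69.2 °C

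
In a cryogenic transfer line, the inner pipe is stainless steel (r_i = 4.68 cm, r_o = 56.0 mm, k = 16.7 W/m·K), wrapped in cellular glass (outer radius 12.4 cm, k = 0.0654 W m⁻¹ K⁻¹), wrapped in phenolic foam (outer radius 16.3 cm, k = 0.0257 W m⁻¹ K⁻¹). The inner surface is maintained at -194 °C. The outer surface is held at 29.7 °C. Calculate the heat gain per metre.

Series thermal resistances, inner to outer:
  R'_stainless steel = ln(0.0560/0.0468)/(2πk) = 0.1795/(2π·16.7) = 0.001710 m·K/W
  R'_cellular glass = ln(0.124/0.0560)/(2πk) = 0.7949/(2π·0.0654) = 1.935 m·K/W
  R'_phenolic foam = ln(0.163/0.124)/(2πk) = 0.2735/(2π·0.0257) = 1.694 m·K/W
ΣR = 0.001710 + 1.935 + 1.694 = 3.631 m·K/W
Q' = ΔT/ΣR = (-194 °C − 29.7 °C)/3.631 = -61.6 W/m
(Negative Q' ⇒ heat flows inward; heat gain = 61.6 W/m.)

Q' = 61.6 W/m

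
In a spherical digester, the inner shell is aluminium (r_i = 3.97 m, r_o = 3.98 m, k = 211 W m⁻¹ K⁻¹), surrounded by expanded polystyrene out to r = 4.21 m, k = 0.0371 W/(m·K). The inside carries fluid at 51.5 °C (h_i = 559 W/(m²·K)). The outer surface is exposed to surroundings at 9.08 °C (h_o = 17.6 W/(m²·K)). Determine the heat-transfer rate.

Resistance network (inner→outer):
  R_conv,in = 1/(4πr²h) = 1/(4π·3.97²·559) = 9.032×10^-6 K/W
  R_aluminium = (1/3.97 − 1/3.98)/(4πk) = 6.329×10^-4/(4π·211) = 2.387×10^-7 K/W
  R_expanded polystyrene = (1/3.98 − 1/4.21)/(4πk) = 0.01373/(4π·0.0371) = 0.02944 K/W
  R_conv,out = 1/(4πr²h) = 1/(4π·4.21²·17.6) = 2.551×10^-4 K/W
ΣR = 9.032×10^-6 + 2.387×10^-7 + 0.02944 + 2.551×10^-4 = 0.02970 K/W
Q = ΔT/ΣR = (51.5 °C − 9.08 °C)/0.02970 = 1430 W

Q = 1430 W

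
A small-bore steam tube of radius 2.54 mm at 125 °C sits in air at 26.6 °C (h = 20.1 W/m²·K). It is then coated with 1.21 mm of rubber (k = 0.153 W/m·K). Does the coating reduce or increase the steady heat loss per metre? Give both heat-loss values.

increases: 31.6 → 39.1 W/m

Critical radius for a cylinder: r_cr = k/h = 0.00761 m = 0.761 cm.
Outer radius after coating: r₂ = 0.00254 + 0.00121 = 0.00375 m.
Since r₁ < r_cr and r₂ ≤ r_cr, the coating moves toward the maximum at r_cr — heat loss rises.
Bare: R = 1/(2πr₁h) = 3.117 m·K/W; Q = 98.4/3.117 = 31.6 W/m.
Coated: R = R_cond + R_conv = 2.517 m·K/W; Q = 98.4/2.517 = 39.1 W/m.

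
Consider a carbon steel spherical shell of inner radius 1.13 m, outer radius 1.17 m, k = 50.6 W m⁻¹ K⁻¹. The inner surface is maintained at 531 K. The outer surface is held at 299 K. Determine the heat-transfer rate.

Q = 4πk·ΔT/(1/r₁ − 1/r₂) = 4π × 50.6 × 232 / (1/1.13 − 1/1.17) = 4.88×10^6 W

Q = 4880 kW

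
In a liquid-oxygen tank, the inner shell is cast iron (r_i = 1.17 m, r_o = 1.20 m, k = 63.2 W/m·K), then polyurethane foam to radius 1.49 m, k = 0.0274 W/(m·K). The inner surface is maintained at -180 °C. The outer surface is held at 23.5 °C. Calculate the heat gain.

Treat each layer as a resistance in series:
  R_cast iron = (1/1.17 − 1/1.20)/(4πk) = 0.02137/(4π·63.2) = 2.690×10^-5 K/W
  R_polyurethane foam = (1/1.20 − 1/1.49)/(4πk) = 0.1622/(4π·0.0274) = 0.4711 K/W
ΣR = 2.690×10^-5 + 0.4711 = 0.4711 K/W
Q = ΔT/ΣR = (-180 °C − 23.5 °C)/0.4711 = -432 W
(Negative Q ⇒ heat flows inward; heat gain = 432 W.)

Q = 432 W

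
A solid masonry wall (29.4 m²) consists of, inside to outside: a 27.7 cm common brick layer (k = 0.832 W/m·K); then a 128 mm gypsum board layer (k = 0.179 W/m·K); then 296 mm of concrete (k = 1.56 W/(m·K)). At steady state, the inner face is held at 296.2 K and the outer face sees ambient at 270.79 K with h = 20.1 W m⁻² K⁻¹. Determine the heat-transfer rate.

Treat each layer as a resistance in series:
  R_common brick = L/(kA) = 0.277/(0.832·29.4) = 0.01132 K/W
  R_gypsum board = L/(kA) = 0.128/(0.179·29.4) = 0.02432 K/W
  R_concrete = L/(kA) = 0.296/(1.56·29.4) = 0.006454 K/W
  R_conv,out = 1/(hA) = 1/(20.1·29.4) = 0.001692 K/W
ΣR = 0.01132 + 0.02432 + 0.006454 + 0.001692 = 0.04379 K/W
Q = ΔT/ΣR = (296.2 K − 270.79 K)/0.04379 = 580 W

Q = 580 W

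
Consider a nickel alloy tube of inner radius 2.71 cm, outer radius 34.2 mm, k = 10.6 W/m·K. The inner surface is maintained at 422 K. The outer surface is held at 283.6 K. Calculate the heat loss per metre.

Q' = 2πk·ΔT/ln(r₂/r₁) = 2π × 10.6 × 138.4 / ln(0.0342/0.0271) = 39600 W/m

Q' = 39.6 kW/m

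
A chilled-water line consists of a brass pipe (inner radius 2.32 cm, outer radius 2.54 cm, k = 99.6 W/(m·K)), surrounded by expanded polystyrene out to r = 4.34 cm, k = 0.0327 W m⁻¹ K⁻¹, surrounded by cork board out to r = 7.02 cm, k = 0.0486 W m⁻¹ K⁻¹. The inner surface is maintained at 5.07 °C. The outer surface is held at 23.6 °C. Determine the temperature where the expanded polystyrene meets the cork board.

T = 16.6 °C

Treat each layer as a resistance in series:
  R'_brass = ln(0.0254/0.0232)/(2πk) = 0.09060/(2π·99.6) = 1.448×10^-4 m·K/W
  R'_expanded polystyrene = ln(0.0434/0.0254)/(2πk) = 0.5357/(2π·0.0327) = 2.607 m·K/W
  R'_cork board = ln(0.0702/0.0434)/(2πk) = 0.4809/(2π·0.0486) = 1.575 m·K/W
ΣR = 1.448×10^-4 + 2.607 + 1.575 = 4.182 m·K/W
Q' = ΔT/ΣR = (5.07 °C − 23.6 °C)/4.182 = -4.431 W/m
From the inner boundary to the expanded polystyrene/cork board interface, ΣR_partial = 2.607 m·K/W.
T_interface = T_in − Q'·ΣR_partial = 5.07 °C − (-4.431)(2.607) = 16.6 °C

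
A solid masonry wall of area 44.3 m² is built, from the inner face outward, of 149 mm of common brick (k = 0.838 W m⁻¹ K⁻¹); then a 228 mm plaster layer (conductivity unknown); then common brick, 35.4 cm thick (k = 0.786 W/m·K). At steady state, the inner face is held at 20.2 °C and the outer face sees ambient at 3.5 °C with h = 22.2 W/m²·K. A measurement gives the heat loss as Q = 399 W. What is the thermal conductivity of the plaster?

ΣR = ΔT/Q = |20.2 − 3.5|/399 = 0.04185 K/W
Known resistances:
  R_common brick = L/(kA) = 0.149/(0.838·44.3) = 0.004014 K/W
  R_common brick = L/(kA) = 0.354/(0.786·44.3) = 0.01017 K/W
  R_conv,out = 1/(hA) = 1/(22.2·44.3) = 0.001017 K/W
R_plaster = ΣR − ΣR_known = 0.04185 − 0.01520 = 0.02665 K/W
L/(kA) = 0.02665 ⇒ k = 0.228/(0.02665·44.3) = 0.193 W/m·K

k = 0.193 W/m·K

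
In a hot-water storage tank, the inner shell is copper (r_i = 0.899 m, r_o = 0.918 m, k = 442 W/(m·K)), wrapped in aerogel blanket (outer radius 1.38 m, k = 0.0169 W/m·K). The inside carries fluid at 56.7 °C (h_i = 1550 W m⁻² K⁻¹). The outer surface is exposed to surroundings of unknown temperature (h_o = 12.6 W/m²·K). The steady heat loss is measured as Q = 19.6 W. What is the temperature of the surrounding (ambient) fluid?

Series resistances:
  R_conv,in = 1/(4πr²h) = 1/(4π·0.899²·1550) = 6.352×10^-5 K/W
  R_copper = (1/0.899 − 1/0.918)/(4πk) = 0.02302/(4π·442) = 4.145×10^-6 K/W
  R_aerogel blanket = (1/0.918 − 1/1.38)/(4πk) = 0.3647/(4π·0.0169) = 1.717 K/W
  R_conv,out = 1/(4πr²h) = 1/(4π·1.38²·12.6) = 0.003316 K/W
ΣR = 1.721 K/W
ΔT = Q·ΣR = 19.6 × 1.721 = 33.73 K
Heat flows outward, so T_out = T_in − ΔT = 56.7 − 33.73 = 23.0 °C

T_out = 23.0 °C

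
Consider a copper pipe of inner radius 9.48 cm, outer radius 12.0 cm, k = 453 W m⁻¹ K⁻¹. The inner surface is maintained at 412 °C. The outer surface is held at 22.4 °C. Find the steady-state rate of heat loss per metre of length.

Q' = 2πk·ΔT/ln(r₂/r₁) = 2π × 453 × 389.6 / ln(0.120/0.0948) = 4.70×10^6 W/m

Q' = 4700 kW/m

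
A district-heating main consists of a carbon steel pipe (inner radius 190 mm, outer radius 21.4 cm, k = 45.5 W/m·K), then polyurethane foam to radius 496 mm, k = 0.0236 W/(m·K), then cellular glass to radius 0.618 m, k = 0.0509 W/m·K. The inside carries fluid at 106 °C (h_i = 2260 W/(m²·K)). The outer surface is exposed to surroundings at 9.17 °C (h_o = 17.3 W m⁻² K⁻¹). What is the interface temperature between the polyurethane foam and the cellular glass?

T = 19.8 °C

Treat each layer as a resistance in series:
  R'_conv,in = 1/(2πr h) = 1/(2π·0.190·2260) = 3.706×10^-4 m·K/W
  R'_carbon steel = ln(0.214/0.190)/(2πk) = 0.1190/(2π·45.5) = 4.161×10^-4 m·K/W
  R'_polyurethane foam = ln(0.496/0.214)/(2πk) = 0.8406/(2π·0.0236) = 5.669 m·K/W
  R'_cellular glass = ln(0.618/0.496)/(2πk) = 0.2199/(2π·0.0509) = 0.6876 m·K/W
  R'_conv,out = 1/(2πr h) = 1/(2π·0.618·17.3) = 0.01489 m·K/W
ΣR = 3.706×10^-4 + 4.161×10^-4 + 5.669 + 0.6876 + 0.01489 = 6.372 m·K/W
Q' = ΔT/ΣR = (106 °C − 9.17 °C)/6.372 = 15.20 W/m
From the inner boundary to the polyurethane foam/cellular glass interface, ΣR_partial = 5.670 m·K/W.
T_interface = T_in − Q'·ΣR_partial = 106 °C − (15.20)(5.670) = 19.8 °C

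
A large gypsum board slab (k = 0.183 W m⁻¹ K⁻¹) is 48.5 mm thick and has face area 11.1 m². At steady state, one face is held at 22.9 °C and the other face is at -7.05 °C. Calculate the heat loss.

Q = 1250 W

Q = kA·ΔT/L = 0.183 × 11.1 × |22.9 °C − -7.05 °C| / 0.0485 = 1250 W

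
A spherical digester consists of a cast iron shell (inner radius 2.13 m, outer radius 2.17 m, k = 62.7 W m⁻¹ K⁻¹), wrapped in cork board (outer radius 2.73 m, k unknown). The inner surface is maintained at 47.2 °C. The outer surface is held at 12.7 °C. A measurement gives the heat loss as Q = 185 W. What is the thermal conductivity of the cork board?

ΣR = ΔT/Q = |47.2 − 12.7|/185 = 0.1865 K/W
Known resistances:
  R_cast iron = (1/2.13 − 1/2.17)/(4πk) = 0.008654/(4π·62.7) = 1.098×10^-5 K/W
R_cork board = ΣR − ΣR_known = 0.1865 − 1.098×10^-5 = 0.1865 K/W
(1/r₁−1/r₂)/(4πk) = 0.1865 ⇒ k = 0.09453/(4π·0.1865) = 0.0403 W/m·K

k = 0.0403 W/m·K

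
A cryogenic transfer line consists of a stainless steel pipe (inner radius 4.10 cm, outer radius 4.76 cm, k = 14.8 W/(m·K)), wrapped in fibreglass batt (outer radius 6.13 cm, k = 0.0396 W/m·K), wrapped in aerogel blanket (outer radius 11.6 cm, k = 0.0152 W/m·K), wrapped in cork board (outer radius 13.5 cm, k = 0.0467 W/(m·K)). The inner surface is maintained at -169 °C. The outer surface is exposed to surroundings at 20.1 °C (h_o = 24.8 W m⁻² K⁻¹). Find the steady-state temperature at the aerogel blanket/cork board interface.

Series thermal resistances, inner to outer:
  R'_stainless steel = ln(0.0476/0.0410)/(2πk) = 0.1493/(2π·14.8) = 0.001605 m·K/W
  R'_fibreglass batt = ln(0.0613/0.0476)/(2πk) = 0.2529/(2π·0.0396) = 1.017 m·K/W
  R'_aerogel blanket = ln(0.116/0.0613)/(2πk) = 0.6378/(2π·0.0152) = 6.678 m·K/W
  R'_cork board = ln(0.135/0.116)/(2πk) = 0.1517/(2π·0.0467) = 0.5169 m·K/W
  R'_conv,out = 1/(2πr h) = 1/(2π·0.135·24.8) = 0.04754 m·K/W
ΣR = 0.001605 + 1.017 + 6.678 + 0.5169 + 0.04754 = 8.261 m·K/W
Q' = ΔT/ΣR = (-169 °C − 20.1 °C)/8.261 = -22.89 W/m
From the inner boundary to the aerogel blanket/cork board interface, ΣR_partial = 7.697 m·K/W.
T_interface = T_in − Q'·ΣR_partial = -169 °C − (-22.89)(7.697) = 7.2 °C

T = 7.2 °C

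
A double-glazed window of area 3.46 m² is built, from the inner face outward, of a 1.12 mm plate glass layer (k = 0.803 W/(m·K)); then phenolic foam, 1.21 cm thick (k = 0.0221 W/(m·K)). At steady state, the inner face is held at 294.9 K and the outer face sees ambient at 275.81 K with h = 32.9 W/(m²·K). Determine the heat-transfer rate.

Q = 114 W

Treat each layer as a resistance in series:
  R_plate glass = L/(kA) = 0.00112/(0.803·3.46) = 4.031×10^-4 K/W
  R_phenolic foam = L/(kA) = 0.0121/(0.0221·3.46) = 0.1582 K/W
  R_conv,out = 1/(hA) = 1/(32.9·3.46) = 0.008785 K/W
ΣR = 4.031×10^-4 + 0.1582 + 0.008785 = 0.1674 K/W
Q = ΔT/ΣR = (294.9 K − 275.81 K)/0.1674 = 114 W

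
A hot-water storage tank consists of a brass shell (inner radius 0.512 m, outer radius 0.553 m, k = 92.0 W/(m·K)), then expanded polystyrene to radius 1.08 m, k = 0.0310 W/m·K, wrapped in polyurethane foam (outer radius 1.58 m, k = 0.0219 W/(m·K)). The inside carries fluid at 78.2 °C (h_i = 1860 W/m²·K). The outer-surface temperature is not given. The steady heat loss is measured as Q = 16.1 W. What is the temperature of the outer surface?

T_out = 24.6 °C

Series resistances:
  R_conv,in = 1/(4πr²h) = 1/(4π·0.512²·1860) = 1.632×10^-4 K/W
  R_brass = (1/0.512 − 1/0.553)/(4πk) = 0.1448/(4π·92.0) = 1.253×10^-4 K/W
  R_expanded polystyrene = (1/0.553 − 1/1.08)/(4πk) = 0.8824/(4π·0.0310) = 2.265 K/W
  R_polyurethane foam = (1/1.08 − 1/1.58)/(4πk) = 0.2930/(4π·0.0219) = 1.065 K/W
ΣR = 3.330 K/W
ΔT = Q·ΣR = 16.1 × 3.330 = 53.61 K
Heat flows outward, so T_out = T_in − ΔT = 78.2 − 53.61 = 24.6 °C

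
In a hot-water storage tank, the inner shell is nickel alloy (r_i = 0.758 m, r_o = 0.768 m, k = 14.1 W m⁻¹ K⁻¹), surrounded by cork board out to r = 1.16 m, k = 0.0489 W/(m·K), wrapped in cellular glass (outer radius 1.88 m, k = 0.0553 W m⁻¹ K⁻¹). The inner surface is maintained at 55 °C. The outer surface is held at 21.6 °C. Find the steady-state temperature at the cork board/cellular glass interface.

T = 34.9 °C

Resistance network (inner→outer):
  R_nickel alloy = (1/0.758 − 1/0.768)/(4πk) = 0.01718/(4π·14.1) = 9.695×10^-5 K/W
  R_cork board = (1/0.768 − 1/1.16)/(4πk) = 0.4400/(4π·0.0489) = 0.7161 K/W
  R_cellular glass = (1/1.16 − 1/1.88)/(4πk) = 0.3302/(4π·0.0553) = 0.4751 K/W
ΣR = 9.695×10^-5 + 0.7161 + 0.4751 = 1.191 K/W
Q = ΔT/ΣR = (55 °C − 21.6 °C)/1.191 = 28.04 W
From the inner boundary to the cork board/cellular glass interface, ΣR_partial = 0.7162 K/W.
T_interface = T_in − Q·ΣR_partial = 55 °C − (28.04)(0.7162) = 34.9 °C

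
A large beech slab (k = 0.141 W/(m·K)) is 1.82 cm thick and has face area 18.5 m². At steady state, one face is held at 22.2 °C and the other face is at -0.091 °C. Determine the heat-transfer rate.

Q = kA·ΔT/L = 0.141 × 18.5 × |22.2 °C − -0.091 °C| / 0.0182 = 3190 W

Q = 3190 W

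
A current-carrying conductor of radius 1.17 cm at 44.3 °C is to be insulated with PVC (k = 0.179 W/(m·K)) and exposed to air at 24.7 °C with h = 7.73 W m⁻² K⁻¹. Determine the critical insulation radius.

For a cylinder, r_cr = k_ins/h = 0.179/7.73 = 0.0232 m = 2.32 cm

r_cr = 2.32 cm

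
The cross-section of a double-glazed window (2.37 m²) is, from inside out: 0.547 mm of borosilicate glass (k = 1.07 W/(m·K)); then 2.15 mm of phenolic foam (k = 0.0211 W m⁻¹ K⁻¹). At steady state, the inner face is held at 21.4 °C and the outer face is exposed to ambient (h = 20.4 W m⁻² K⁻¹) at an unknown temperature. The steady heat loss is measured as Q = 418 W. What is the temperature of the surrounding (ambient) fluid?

Series resistances:
  R_borosilicate glass = L/(kA) = 5.47×10^-4/(1.07·2.37) = 2.157×10^-4 K/W
  R_phenolic foam = L/(kA) = 0.00215/(0.0211·2.37) = 0.04299 K/W
  R_conv,out = 1/(hA) = 1/(20.4·2.37) = 0.02068 K/W
ΣR = 0.06389 K/W
ΔT = Q·ΣR = 418 × 0.06389 = 26.71 K
Heat flows outward, so T_out = T_in − ΔT = 21.4 − 26.71 = -5.31 °C

T_out = -5.31 °C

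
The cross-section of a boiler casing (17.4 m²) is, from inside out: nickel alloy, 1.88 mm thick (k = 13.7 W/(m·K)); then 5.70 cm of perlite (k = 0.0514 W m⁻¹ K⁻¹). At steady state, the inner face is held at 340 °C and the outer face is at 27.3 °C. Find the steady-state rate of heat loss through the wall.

Series thermal resistances, inner to outer:
  R_nickel alloy = L/(kA) = 0.00188/(13.7·17.4) = 7.887×10^-6 K/W
  R_perlite = L/(kA) = 0.0570/(0.0514·17.4) = 0.06373 K/W
ΣR = 7.887×10^-6 + 0.06373 = 0.06374 K/W
Q = ΔT/ΣR = (340 °C − 27.3 °C)/0.06374 = 4910 W

Q = 4.91 kW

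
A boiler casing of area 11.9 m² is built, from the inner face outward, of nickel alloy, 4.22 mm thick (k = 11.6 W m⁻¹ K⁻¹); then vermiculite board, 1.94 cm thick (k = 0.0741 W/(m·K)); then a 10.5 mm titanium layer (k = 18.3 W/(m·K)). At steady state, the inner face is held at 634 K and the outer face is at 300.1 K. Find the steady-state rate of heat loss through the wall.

Resistance network (inner→outer):
  R_nickel alloy = L/(kA) = 0.00422/(11.6·11.9) = 3.057×10^-5 K/W
  R_vermiculite board = L/(kA) = 0.0194/(0.0741·11.9) = 0.02200 K/W
  R_titanium = L/(kA) = 0.0105/(18.3·11.9) = 4.822×10^-5 K/W
ΣR = 3.057×10^-5 + 0.02200 + 4.822×10^-5 = 0.02208 K/W
Q = ΔT/ΣR = (634 K − 300.1 K)/0.02208 = 15100 W

Q = 15100 W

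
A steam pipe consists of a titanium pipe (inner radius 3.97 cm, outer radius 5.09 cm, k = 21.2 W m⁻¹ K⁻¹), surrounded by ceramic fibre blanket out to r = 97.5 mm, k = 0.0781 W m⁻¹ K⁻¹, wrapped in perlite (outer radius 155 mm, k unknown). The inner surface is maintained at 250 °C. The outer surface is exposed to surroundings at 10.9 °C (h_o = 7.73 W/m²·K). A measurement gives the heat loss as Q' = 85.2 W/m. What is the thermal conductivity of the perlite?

k = 0.0548 W/m·K

ΣR = ΔT/Q' = |250 − 10.9|/85.2 = 2.806 m·K/W
Known resistances:
  R'_titanium = ln(0.0509/0.0397)/(2πk) = 0.2485/(2π·21.2) = 0.001866 m·K/W
  R'_ceramic fibre blanket = ln(0.0975/0.0509)/(2πk) = 0.6500/(2π·0.0781) = 1.325 m·K/W
  R'_conv,out = 1/(2πr h) = 1/(2π·0.155·7.73) = 0.1328 m·K/W
R_perlite = ΣR − ΣR_known = 2.806 − 1.460 = 1.346 m·K/W
ln(r₂/r₁)/(2πk) = 1.346 ⇒ k = 0.4636/(2π·1.346) = 0.0548 W/m·K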